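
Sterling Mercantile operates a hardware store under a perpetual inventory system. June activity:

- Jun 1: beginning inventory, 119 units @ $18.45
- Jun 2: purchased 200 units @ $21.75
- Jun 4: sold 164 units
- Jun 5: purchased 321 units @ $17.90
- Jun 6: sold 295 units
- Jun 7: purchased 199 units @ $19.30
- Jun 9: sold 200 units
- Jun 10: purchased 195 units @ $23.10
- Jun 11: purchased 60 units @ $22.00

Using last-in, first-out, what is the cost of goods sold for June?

COGS = $12,706.10

Jun 4, 164 sold [LIFO — newest first]: 164 @ $21.75 = $3,567.00
Jun 6, 295 sold [LIFO — newest first]: 295 @ $17.90 = $5,280.50
Jun 9, 200 sold [LIFO — newest first]: 199 @ $19.30 + 1 @ $17.90 = $3,858.60
Total COGS = $3,567.00 + $5,280.50 + $3,858.60 = $12,706.10
Ending inventory: 119 @ $18.45 + 36 @ $21.75 + 25 @ $17.90 + 195 @ $23.10 + 60 @ $22.00 = $9,250.55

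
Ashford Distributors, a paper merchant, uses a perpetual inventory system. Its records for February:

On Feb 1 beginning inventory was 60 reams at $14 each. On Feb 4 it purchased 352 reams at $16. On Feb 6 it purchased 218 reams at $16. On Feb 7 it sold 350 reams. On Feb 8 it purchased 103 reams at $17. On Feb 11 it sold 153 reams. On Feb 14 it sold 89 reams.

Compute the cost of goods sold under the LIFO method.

Feb 7, 350 sold [LIFO — newest first]: 218 @ $16 + 132 @ $16 = $5,600
Feb 11, 153 sold [LIFO — newest first]: 103 @ $17 + 50 @ $16 = $2,551
Feb 14, 89 sold [LIFO — newest first]: 89 @ $16 = $1,424
Total COGS = $5,600 + $2,551 + $1,424 = $9,575
Ending inventory: 60 @ $14 + 81 @ $16 = $2,136
Check: goods available $11,711 = COGS $9,575 + ending $2,136

COGS = $9,575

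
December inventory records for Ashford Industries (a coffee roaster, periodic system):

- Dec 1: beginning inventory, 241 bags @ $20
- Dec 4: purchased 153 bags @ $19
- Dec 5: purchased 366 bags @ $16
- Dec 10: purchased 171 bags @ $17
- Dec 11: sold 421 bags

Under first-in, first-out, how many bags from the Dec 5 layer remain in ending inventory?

339

Dec 11, 421 sold [FIFO — oldest first]: 241 @ $20 + 153 @ $19 + 27 @ $16 = $8,159
Ending inventory: 339 @ $16 + 171 @ $17 = $8,331
Check: goods available $16,490 = COGS $8,159 + ending $8,331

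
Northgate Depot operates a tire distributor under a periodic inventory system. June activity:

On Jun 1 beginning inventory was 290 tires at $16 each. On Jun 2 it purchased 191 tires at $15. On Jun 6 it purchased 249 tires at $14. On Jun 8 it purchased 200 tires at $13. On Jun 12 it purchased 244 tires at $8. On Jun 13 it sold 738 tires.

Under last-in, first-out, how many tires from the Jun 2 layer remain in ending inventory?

Jun 13, 738 sold [LIFO — newest first]: 244 @ $8 + 200 @ $13 + 249 @ $14 + 45 @ $15 = $8,713
Ending inventory: 290 @ $16 + 146 @ $15 = $6,830
Check: goods available $15,543 = COGS $8,713 + ending $6,830

146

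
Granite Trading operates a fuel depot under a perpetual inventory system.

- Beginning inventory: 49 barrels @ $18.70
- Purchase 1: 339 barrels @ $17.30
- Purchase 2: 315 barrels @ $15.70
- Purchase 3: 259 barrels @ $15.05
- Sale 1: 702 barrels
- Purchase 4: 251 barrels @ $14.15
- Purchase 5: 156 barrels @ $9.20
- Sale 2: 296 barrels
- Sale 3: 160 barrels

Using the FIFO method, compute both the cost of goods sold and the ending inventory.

COGS = $18,397.85; ending inventory = $2,213.45

Sale 1 (702) [FIFO — oldest first]: 49 @ $18.70 + 339 @ $17.30 + 314 @ $15.70 = $11,710.80
Sale 2 (296) [FIFO — oldest first]: 1 @ $15.70 + 259 @ $15.05 + 36 @ $14.15 = $4,423.05
Sale 3 (160) [FIFO — oldest first]: 160 @ $14.15 = $2,264.00
Total COGS = $11,710.80 + $4,423.05 + $2,264.00 = $18,397.85
Ending inventory: 55 @ $14.15 + 156 @ $9.20 = $2,213.45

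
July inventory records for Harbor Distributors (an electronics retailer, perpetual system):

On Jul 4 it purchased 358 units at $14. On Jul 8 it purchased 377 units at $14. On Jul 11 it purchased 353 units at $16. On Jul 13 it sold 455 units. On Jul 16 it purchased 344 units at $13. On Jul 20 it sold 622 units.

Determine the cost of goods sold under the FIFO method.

Jul 13, 455 sold [FIFO — oldest first]: 358 @ $14 + 97 @ $14 = $6,370
Jul 20, 622 sold [FIFO — oldest first]: 280 @ $14 + 342 @ $16 = $9,392
Total COGS = $6,370 + $9,392 = $15,762
Ending inventory: 11 @ $16 + 344 @ $13 = $4,648
Check: goods available $20,410 = COGS $15,762 + ending $4,648

COGS = $15,762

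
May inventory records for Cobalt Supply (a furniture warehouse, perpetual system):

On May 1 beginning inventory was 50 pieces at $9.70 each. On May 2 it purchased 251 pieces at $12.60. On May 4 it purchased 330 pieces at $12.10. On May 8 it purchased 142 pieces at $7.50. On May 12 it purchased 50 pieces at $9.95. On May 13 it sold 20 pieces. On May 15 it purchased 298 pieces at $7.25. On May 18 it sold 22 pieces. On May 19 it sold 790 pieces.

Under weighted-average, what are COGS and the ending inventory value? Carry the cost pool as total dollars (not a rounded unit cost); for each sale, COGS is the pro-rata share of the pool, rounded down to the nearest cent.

After May 1: 50 on hand, pool $485.00 (≈ $9.7000 each)
After May 2: 301 on hand, pool $3,647.60 (≈ $12.1183 each)
After May 4: 631 on hand, pool $7,640.60 (≈ $12.1087 each)
After May 8: 773 on hand, pool $8,705.60 (≈ $11.2621 each)
After May 12: 823 on hand, pool $9,203.10 (≈ $11.1824 each)
May 13, sell 20: 20/823 × $9,203.10 → $223.64
After May 15: 1101 on hand, pool $11,139.96 (≈ $10.1180 each)
May 18, sell 22: 22/1101 × $11,139.96 → $222.59
May 19, sell 790: 790/1079 × $10,917.37 → $7,993.25
Total COGS = $223.64 + $222.59 + $7,993.25 = $8,439.48
Ending inventory (cost pool remaining) = $2,924.12
Check: goods available $11,363.60 = COGS $8,439.48 + ending $2,924.12

COGS = $8,439.48; ending inventory = $2,924.12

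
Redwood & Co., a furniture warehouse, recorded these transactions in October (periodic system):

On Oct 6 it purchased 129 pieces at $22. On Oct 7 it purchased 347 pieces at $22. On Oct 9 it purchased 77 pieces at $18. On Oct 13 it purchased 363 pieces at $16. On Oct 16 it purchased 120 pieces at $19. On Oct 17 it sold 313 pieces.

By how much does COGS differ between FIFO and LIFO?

$1,518

FIFO COGS: 129 @ $22 + 184 @ $22 = $6,886
LIFO COGS: 120 @ $19 + 193 @ $16 = $5,368
Difference = |$6,886 − $5,368| = $1,518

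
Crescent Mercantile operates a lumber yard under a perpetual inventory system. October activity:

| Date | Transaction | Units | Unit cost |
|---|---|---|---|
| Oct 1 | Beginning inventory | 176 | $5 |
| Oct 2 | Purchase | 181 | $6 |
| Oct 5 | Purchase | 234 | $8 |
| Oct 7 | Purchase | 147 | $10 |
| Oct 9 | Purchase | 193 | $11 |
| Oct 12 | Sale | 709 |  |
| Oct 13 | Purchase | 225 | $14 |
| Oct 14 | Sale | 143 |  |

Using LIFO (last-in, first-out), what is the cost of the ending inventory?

Ending inventory = $2,304

Oct 12, 709 sold [LIFO — newest first]: 193 @ $11 + 147 @ $10 + 234 @ $8 + 135 @ $6 = $6,275
Oct 14, 143 sold [LIFO — newest first]: 143 @ $14 = $2,002
Total COGS = $6,275 + $2,002 = $8,277
Ending inventory: 176 @ $5 + 46 @ $6 + 82 @ $14 = $2,304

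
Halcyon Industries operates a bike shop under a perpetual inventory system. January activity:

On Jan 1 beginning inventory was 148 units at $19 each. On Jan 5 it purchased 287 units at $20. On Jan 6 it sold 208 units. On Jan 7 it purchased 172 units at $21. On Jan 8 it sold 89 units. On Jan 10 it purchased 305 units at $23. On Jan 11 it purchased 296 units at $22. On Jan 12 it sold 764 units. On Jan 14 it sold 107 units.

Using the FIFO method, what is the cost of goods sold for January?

Jan 6, 208 sold [FIFO — oldest first]: 148 @ $19 + 60 @ $20 = $4,012
Jan 8, 89 sold [FIFO — oldest first]: 89 @ $20 = $1,780
Jan 12, 764 sold [FIFO — oldest first]: 138 @ $20 + 172 @ $21 + 305 @ $23 + 149 @ $22 = $16,665
Jan 14, 107 sold [FIFO — oldest first]: 107 @ $22 = $2,354
Total COGS = $4,012 + $1,780 + $16,665 + $2,354 = $24,811
Ending inventory: 40 @ $22 = $880
Check: goods available $25,691 = COGS $24,811 + ending $880

COGS = $24,811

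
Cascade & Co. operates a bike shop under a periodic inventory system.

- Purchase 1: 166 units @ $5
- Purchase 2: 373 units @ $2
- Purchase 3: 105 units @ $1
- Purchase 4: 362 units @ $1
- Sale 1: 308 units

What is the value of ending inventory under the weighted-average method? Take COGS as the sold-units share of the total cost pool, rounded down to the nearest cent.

Sale 1, sell 308: 308/1006 × $2,043.00 → $625.49
Ending inventory (cost pool remaining) = $1,417.51

Ending inventory = $1,417.51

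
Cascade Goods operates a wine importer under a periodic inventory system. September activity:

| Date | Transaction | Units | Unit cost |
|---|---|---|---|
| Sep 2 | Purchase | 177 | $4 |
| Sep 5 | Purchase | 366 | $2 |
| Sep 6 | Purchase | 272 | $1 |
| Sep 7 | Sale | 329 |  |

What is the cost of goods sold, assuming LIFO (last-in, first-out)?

Sep 7, 329 sold [LIFO — newest first]: 272 @ $1 + 57 @ $2 = $386
Ending inventory: 177 @ $4 + 309 @ $2 = $1,326

COGS = $386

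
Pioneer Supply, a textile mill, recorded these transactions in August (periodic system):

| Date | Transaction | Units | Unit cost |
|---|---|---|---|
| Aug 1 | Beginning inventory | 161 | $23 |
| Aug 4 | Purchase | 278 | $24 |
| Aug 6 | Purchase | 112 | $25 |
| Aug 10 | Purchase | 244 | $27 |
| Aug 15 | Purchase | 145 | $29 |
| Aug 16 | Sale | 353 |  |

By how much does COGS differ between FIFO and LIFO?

$1,510

FIFO COGS: 161 @ $23 + 192 @ $24 = $8,311
LIFO COGS: 145 @ $29 + 208 @ $27 = $9,821
Difference = |$8,311 − $9,821| = $1,510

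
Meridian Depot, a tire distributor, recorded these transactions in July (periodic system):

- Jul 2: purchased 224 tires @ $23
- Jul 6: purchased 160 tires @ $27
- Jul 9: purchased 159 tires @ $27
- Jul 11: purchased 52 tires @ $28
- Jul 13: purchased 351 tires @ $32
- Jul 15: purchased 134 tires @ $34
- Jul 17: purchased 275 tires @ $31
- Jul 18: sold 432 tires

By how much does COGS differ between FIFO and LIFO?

$3,049

FIFO COGS: 224 @ $23 + 160 @ $27 + 48 @ $27 = $10,768
LIFO COGS: 275 @ $31 + 134 @ $34 + 23 @ $32 = $13,817
Difference = |$10,768 − $13,817| = $3,049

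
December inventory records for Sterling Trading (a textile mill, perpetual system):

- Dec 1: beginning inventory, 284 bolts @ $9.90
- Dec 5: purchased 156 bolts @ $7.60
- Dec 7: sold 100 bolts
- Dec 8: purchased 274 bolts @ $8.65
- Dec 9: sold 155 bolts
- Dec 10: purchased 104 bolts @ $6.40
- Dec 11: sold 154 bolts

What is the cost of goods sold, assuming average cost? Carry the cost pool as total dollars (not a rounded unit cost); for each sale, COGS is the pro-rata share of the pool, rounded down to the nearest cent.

COGS = $3,584.79

After Dec 1: 284 on hand, pool $2,811.60 (≈ $9.9000 each)
After Dec 5: 440 on hand, pool $3,997.20 (≈ $9.0845 each)
Dec 7, sell 100: 100/440 × $3,997.20 → $908.45
After Dec 8: 614 on hand, pool $5,458.85 (≈ $8.8906 each)
Dec 9, sell 155: 155/614 × $5,458.85 → $1,378.04
After Dec 10: 563 on hand, pool $4,746.41 (≈ $8.4306 each)
Dec 11, sell 154: 154/563 × $4,746.41 → $1,298.30
Total COGS = $908.45 + $1,378.04 + $1,298.30 = $3,584.79
Ending inventory (cost pool remaining) = $3,448.11
Check: goods available $7,032.90 = COGS $3,584.79 + ending $3,448.11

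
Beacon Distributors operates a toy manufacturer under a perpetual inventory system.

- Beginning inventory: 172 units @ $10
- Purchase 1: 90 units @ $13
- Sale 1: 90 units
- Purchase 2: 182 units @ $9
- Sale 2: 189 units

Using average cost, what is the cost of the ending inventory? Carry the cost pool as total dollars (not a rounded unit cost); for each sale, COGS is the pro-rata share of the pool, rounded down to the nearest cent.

After Beginning: 172 on hand, pool $1,720.00 (≈ $10.0000 each)
After Purchase 1: 262 on hand, pool $2,890.00 (≈ $11.0305 each)
Sale 1, sell 90: 90/262 × $2,890.00 → $992.74
After Purchase 2: 354 on hand, pool $3,535.26 (≈ $9.9866 each)
Sale 2, sell 189: 189/354 × $3,535.26 → $1,887.46
Total COGS = $992.74 + $1,887.46 = $2,880.20
Ending inventory (cost pool remaining) = $1,647.80
Check: goods available $4,528.00 = COGS $2,880.20 + ending $1,647.80

Ending inventory = $1,647.80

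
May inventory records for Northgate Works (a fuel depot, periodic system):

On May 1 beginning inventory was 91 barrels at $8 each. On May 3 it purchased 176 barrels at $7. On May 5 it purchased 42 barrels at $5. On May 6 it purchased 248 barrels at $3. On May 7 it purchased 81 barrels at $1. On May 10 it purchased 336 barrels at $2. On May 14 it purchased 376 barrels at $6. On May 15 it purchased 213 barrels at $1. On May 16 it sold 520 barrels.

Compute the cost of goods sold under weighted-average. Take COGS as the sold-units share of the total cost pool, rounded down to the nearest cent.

May 16, sell 520: 520/1563 × $6,136.00 → $2,041.40
Ending inventory (cost pool remaining) = $4,094.60

COGS = $2,041.40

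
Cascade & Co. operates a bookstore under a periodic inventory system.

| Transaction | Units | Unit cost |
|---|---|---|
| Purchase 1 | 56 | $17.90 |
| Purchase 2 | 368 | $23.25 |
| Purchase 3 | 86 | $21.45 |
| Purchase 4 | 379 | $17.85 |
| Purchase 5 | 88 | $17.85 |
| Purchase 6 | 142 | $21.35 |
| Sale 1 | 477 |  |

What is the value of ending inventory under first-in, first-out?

Sale 1 (477) [FIFO — oldest first]: 56 @ $17.90 + 368 @ $23.25 + 53 @ $21.45 = $10,695.25
Ending inventory: 33 @ $21.45 + 379 @ $17.85 + 88 @ $17.85 + 142 @ $21.35 = $12,075.50

Ending inventory = $12,075.50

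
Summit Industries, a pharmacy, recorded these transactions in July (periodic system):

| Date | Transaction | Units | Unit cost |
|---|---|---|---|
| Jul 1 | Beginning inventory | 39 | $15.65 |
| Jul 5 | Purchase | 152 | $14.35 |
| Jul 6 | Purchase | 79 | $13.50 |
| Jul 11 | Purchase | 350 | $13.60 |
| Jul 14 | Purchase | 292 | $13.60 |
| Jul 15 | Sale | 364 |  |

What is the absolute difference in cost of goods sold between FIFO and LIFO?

$186.05

FIFO COGS: 39 @ $15.65 + 152 @ $14.35 + 79 @ $13.50 + 94 @ $13.60 = $5,136.45
LIFO COGS: 292 @ $13.60 + 72 @ $13.60 = $4,950.40
Difference = |$5,136.45 − $4,950.40| = $186.05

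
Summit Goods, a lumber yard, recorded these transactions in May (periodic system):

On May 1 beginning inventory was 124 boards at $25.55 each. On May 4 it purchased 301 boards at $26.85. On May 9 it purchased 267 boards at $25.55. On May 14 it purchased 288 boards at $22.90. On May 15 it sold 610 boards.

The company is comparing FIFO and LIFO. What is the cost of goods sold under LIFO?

COGS = $14,893.80

FIFO COGS: 124 @ $25.55 + 301 @ $26.85 + 185 @ $25.55 = $15,976.80
LIFO COGS: 288 @ $22.90 + 267 @ $25.55 + 55 @ $26.85 = $14,893.80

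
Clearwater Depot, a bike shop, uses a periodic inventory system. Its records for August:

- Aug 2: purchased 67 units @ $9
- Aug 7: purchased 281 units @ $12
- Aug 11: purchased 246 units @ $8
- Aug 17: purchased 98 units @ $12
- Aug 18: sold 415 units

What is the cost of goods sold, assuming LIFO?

COGS = $3,996

Aug 18, 415 sold [LIFO — newest first]: 98 @ $12 + 246 @ $8 + 71 @ $12 = $3,996
Ending inventory: 67 @ $9 + 210 @ $12 = $3,123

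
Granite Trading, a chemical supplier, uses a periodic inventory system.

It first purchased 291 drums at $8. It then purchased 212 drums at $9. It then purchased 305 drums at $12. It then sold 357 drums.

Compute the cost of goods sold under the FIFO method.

COGS = $2,922

Sale 1 (357) [FIFO — oldest first]: 291 @ $8 + 66 @ $9 = $2,922
Ending inventory: 146 @ $9 + 305 @ $12 = $4,974
Check: goods available $7,896 = COGS $2,922 + ending $4,974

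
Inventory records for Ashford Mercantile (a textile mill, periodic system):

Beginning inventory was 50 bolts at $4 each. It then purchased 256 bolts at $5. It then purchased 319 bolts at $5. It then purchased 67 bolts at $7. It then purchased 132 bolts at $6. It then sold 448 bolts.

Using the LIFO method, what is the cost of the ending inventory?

Sale 1 (448) [LIFO — newest first]: 132 @ $6 + 67 @ $7 + 249 @ $5 = $2,506
Ending inventory: 50 @ $4 + 256 @ $5 + 70 @ $5 = $1,830

Ending inventory = $1,830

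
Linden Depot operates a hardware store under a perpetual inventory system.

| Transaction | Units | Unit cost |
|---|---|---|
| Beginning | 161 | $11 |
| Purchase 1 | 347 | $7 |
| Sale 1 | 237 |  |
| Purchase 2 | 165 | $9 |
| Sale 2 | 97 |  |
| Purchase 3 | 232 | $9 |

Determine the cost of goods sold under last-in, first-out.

COGS = $2,532

Sale 1 (237) [LIFO — newest first]: 237 @ $7 = $1,659
Sale 2 (97) [LIFO — newest first]: 97 @ $9 = $873
Total COGS = $1,659 + $873 = $2,532
Ending inventory: 161 @ $11 + 110 @ $7 + 68 @ $9 + 232 @ $9 = $5,241
Check: goods available $7,773 = COGS $2,532 + ending $5,241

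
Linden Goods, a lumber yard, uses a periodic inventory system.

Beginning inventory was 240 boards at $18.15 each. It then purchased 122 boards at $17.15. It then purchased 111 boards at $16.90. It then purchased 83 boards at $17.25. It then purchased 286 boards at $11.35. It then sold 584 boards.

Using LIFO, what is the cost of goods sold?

COGS = $8,337.35

Sale 1 (584) [LIFO — newest first]: 286 @ $11.35 + 83 @ $17.25 + 111 @ $16.90 + 104 @ $17.15 = $8,337.35
Ending inventory: 240 @ $18.15 + 18 @ $17.15 = $4,664.70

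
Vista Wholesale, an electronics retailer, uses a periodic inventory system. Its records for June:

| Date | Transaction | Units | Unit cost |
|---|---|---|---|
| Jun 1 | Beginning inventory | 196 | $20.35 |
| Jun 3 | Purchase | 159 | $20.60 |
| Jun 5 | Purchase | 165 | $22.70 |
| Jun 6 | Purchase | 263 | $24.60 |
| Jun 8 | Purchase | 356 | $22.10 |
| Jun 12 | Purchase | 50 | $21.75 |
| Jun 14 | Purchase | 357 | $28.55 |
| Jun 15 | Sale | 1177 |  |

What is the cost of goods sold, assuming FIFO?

Jun 15, 1177 sold [FIFO — oldest first]: 196 @ $20.35 + 159 @ $20.60 + 165 @ $22.70 + 263 @ $24.60 + 356 @ $22.10 + 38 @ $21.75 = $26,173.40
Ending inventory: 12 @ $21.75 + 357 @ $28.55 = $10,453.35

COGS = $26,173.40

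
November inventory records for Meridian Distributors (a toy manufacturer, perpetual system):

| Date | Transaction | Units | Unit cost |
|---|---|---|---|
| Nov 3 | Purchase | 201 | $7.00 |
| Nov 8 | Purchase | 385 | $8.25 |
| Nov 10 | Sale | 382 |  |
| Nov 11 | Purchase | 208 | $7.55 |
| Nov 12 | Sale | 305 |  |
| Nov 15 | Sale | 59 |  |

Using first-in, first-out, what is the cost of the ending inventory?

Nov 10, 382 sold [FIFO — oldest first]: 201 @ $7.00 + 181 @ $8.25 = $2,900.25
Nov 12, 305 sold [FIFO — oldest first]: 204 @ $8.25 + 101 @ $7.55 = $2,445.55
Nov 15, 59 sold [FIFO — oldest first]: 59 @ $7.55 = $445.45
Total COGS = $2,900.25 + $2,445.55 + $445.45 = $5,791.25
Ending inventory: 48 @ $7.55 = $362.40

Ending inventory = $362.40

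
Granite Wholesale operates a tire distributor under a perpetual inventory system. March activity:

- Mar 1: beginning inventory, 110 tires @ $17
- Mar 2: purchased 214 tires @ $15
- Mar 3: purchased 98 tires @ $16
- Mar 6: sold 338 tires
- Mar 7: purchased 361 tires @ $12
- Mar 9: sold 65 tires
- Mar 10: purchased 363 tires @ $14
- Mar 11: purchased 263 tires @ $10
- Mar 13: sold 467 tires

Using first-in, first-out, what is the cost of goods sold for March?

Mar 6, 338 sold [FIFO — oldest first]: 110 @ $17 + 214 @ $15 + 14 @ $16 = $5,304
Mar 9, 65 sold [FIFO — oldest first]: 65 @ $16 = $1,040
Mar 13, 467 sold [FIFO — oldest first]: 19 @ $16 + 361 @ $12 + 87 @ $14 = $5,854
Total COGS = $5,304 + $1,040 + $5,854 = $12,198
Ending inventory: 276 @ $14 + 263 @ $10 = $6,494
Check: goods available $18,692 = COGS $12,198 + ending $6,494

COGS = $12,198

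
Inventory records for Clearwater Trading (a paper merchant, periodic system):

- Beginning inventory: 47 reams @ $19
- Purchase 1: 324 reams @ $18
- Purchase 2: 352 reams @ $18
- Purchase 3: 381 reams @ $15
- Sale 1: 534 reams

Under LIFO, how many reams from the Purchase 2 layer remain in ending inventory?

Sale 1 (534) [LIFO — newest first]: 381 @ $15 + 153 @ $18 = $8,469
Ending inventory: 47 @ $19 + 324 @ $18 + 199 @ $18 = $10,307
Check: goods available $18,776 = COGS $8,469 + ending $10,307

199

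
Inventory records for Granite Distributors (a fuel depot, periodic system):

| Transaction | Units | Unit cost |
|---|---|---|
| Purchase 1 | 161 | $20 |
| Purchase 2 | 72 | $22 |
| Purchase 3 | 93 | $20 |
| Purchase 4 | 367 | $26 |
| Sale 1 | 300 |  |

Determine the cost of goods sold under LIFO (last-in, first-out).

Sale 1 (300) [LIFO — newest first]: 300 @ $26 = $7,800
Ending inventory: 161 @ $20 + 72 @ $22 + 93 @ $20 + 67 @ $26 = $8,406

COGS = $7,800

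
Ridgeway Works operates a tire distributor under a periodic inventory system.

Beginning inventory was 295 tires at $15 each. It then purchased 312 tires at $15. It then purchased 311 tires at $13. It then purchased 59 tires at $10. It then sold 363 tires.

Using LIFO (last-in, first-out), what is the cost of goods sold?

Sale 1 (363) [LIFO — newest first]: 59 @ $10 + 304 @ $13 = $4,542
Ending inventory: 295 @ $15 + 312 @ $15 + 7 @ $13 = $9,196

COGS = $4,542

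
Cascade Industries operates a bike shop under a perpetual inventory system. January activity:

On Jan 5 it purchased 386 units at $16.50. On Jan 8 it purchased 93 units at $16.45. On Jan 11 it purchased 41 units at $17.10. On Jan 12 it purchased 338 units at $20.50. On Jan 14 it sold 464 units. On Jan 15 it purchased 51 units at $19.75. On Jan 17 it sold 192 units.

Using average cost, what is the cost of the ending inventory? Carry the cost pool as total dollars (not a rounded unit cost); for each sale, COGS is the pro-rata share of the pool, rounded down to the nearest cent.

Ending inventory = $4,626.93

After Jan 5: 386 on hand, pool $6,369.00 (≈ $16.5000 each)
After Jan 8: 479 on hand, pool $7,898.85 (≈ $16.4903 each)
After Jan 11: 520 on hand, pool $8,599.95 (≈ $16.5384 each)
After Jan 12: 858 on hand, pool $15,528.95 (≈ $18.0990 each)
Jan 14, sell 464: 464/858 × $15,528.95 → $8,397.94
After Jan 15: 445 on hand, pool $8,138.26 (≈ $18.2882 each)
Jan 17, sell 192: 192/445 × $8,138.26 → $3,511.33
Total COGS = $8,397.94 + $3,511.33 = $11,909.27
Ending inventory (cost pool remaining) = $4,626.93
Check: goods available $16,536.20 = COGS $11,909.27 + ending $4,626.93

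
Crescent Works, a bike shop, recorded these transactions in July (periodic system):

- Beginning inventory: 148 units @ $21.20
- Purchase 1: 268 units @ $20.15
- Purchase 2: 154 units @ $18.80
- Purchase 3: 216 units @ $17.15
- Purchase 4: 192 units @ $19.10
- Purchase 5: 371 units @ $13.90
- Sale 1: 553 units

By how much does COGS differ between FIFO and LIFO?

FIFO COGS: 148 @ $21.20 + 268 @ $20.15 + 137 @ $18.80 = $11,113.40
LIFO COGS: 371 @ $13.90 + 182 @ $19.10 = $8,633.10
Difference = |$11,113.40 − $8,633.10| = $2,480.30

$2,480.30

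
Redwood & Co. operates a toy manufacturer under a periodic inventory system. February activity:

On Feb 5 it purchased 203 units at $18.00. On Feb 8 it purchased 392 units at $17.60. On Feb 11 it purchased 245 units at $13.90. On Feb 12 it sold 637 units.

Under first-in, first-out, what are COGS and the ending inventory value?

Feb 12, 637 sold [FIFO — oldest first]: 203 @ $18.00 + 392 @ $17.60 + 42 @ $13.90 = $11,137.00
Ending inventory: 203 @ $13.90 = $2,821.70

COGS = $11,137.00; ending inventory = $2,821.70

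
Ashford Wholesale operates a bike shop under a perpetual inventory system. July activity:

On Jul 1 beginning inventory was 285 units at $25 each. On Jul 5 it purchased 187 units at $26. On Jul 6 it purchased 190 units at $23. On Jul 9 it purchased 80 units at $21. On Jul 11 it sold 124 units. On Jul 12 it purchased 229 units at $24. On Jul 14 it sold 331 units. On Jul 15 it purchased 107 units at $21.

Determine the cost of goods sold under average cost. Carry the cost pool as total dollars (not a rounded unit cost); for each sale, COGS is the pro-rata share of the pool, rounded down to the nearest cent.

COGS = $11,032.79

After Jul 1: 285 on hand, pool $7,125.00 (≈ $25.0000 each)
After Jul 5: 472 on hand, pool $11,987.00 (≈ $25.3962 each)
After Jul 6: 662 on hand, pool $16,357.00 (≈ $24.7085 each)
After Jul 9: 742 on hand, pool $18,037.00 (≈ $24.3086 each)
Jul 11, sell 124: 124/742 × $18,037.00 → $3,014.26
After Jul 12: 847 on hand, pool $20,518.74 (≈ $24.2252 each)
Jul 14, sell 331: 331/847 × $20,518.74 → $8,018.53
After Jul 15: 623 on hand, pool $14,747.21 (≈ $23.6713 each)
Total COGS = $3,014.26 + $8,018.53 = $11,032.79
Ending inventory (cost pool remaining) = $14,747.21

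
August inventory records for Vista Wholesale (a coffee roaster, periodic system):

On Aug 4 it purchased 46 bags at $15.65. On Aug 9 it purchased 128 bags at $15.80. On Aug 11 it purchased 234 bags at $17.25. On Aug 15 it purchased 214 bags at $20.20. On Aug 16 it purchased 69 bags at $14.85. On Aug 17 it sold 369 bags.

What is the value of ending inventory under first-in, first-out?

Ending inventory = $6,020.20

Aug 17, 369 sold [FIFO — oldest first]: 46 @ $15.65 + 128 @ $15.80 + 195 @ $17.25 = $6,106.05
Ending inventory: 39 @ $17.25 + 214 @ $20.20 + 69 @ $14.85 = $6,020.20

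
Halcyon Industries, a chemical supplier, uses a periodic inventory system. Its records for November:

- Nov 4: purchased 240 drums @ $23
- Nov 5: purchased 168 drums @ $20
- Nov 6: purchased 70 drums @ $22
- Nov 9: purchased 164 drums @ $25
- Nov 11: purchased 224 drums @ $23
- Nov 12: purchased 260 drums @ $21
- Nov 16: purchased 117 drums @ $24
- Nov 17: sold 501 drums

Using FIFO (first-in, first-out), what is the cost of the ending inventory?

Nov 17, 501 sold [FIFO — oldest first]: 240 @ $23 + 168 @ $20 + 70 @ $22 + 23 @ $25 = $10,995
Ending inventory: 141 @ $25 + 224 @ $23 + 260 @ $21 + 117 @ $24 = $16,945

Ending inventory = $16,945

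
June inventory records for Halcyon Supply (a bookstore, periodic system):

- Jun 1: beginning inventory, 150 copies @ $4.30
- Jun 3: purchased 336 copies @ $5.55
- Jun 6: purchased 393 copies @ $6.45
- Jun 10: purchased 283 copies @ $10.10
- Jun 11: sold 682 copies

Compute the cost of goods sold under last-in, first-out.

COGS = $5,426.45

Jun 11, 682 sold [LIFO — newest first]: 283 @ $10.10 + 393 @ $6.45 + 6 @ $5.55 = $5,426.45
Ending inventory: 150 @ $4.30 + 330 @ $5.55 = $2,476.50
Check: goods available $7,902.95 = COGS $5,426.45 + ending $2,476.50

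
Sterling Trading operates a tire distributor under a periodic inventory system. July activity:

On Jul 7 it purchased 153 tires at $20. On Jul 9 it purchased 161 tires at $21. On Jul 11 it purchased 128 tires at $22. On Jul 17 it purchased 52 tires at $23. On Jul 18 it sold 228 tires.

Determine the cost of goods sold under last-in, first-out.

COGS = $5,020

Jul 18, 228 sold [LIFO — newest first]: 52 @ $23 + 128 @ $22 + 48 @ $21 = $5,020
Ending inventory: 153 @ $20 + 113 @ $21 = $5,433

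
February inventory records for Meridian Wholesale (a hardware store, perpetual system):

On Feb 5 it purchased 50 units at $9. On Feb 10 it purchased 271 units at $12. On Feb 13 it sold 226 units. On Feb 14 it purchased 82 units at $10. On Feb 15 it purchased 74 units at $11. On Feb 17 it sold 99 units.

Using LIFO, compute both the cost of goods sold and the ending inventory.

COGS = $3,776; ending inventory = $1,560

Feb 13, 226 sold [LIFO — newest first]: 226 @ $12 = $2,712
Feb 17, 99 sold [LIFO — newest first]: 74 @ $11 + 25 @ $10 = $1,064
Total COGS = $2,712 + $1,064 = $3,776
Ending inventory: 50 @ $9 + 45 @ $12 + 57 @ $10 = $1,560
Check: goods available $5,336 = COGS $3,776 + ending $1,560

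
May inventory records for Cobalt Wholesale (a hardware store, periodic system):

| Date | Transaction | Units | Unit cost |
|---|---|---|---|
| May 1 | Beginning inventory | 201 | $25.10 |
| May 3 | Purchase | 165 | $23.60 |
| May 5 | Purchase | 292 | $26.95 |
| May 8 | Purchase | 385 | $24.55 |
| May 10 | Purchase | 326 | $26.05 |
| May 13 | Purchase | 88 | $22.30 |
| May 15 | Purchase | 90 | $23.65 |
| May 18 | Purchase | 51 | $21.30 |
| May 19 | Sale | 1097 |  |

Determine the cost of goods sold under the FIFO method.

May 19, 1097 sold [FIFO — oldest first]: 201 @ $25.10 + 165 @ $23.60 + 292 @ $26.95 + 385 @ $24.55 + 54 @ $26.05 = $27,666.95
Ending inventory: 272 @ $26.05 + 88 @ $22.30 + 90 @ $23.65 + 51 @ $21.30 = $12,262.80

COGS = $27,666.95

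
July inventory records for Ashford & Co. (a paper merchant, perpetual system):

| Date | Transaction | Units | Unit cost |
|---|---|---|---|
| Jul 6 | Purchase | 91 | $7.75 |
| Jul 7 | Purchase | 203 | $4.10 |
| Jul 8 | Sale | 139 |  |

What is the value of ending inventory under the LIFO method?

Jul 8, 139 sold [LIFO — newest first]: 139 @ $4.10 = $569.90
Ending inventory: 91 @ $7.75 + 64 @ $4.10 = $967.65

Ending inventory = $967.65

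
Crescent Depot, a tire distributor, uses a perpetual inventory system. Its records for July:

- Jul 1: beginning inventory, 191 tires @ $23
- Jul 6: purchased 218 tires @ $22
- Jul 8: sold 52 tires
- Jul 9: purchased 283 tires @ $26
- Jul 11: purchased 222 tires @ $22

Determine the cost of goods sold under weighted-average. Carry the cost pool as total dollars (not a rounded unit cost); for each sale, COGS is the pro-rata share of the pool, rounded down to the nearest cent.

After Jul 1: 191 on hand, pool $4,393.00 (≈ $23.0000 each)
After Jul 6: 409 on hand, pool $9,189.00 (≈ $22.4670 each)
Jul 8, sell 52: 52/409 × $9,189.00 → $1,168.28
After Jul 9: 640 on hand, pool $15,378.72 (≈ $24.0293 each)
After Jul 11: 862 on hand, pool $20,262.72 (≈ $23.5066 each)
Ending inventory (cost pool remaining) = $20,262.72
Check: goods available $21,431.00 = COGS $1,168.28 + ending $20,262.72

COGS = $1,168.28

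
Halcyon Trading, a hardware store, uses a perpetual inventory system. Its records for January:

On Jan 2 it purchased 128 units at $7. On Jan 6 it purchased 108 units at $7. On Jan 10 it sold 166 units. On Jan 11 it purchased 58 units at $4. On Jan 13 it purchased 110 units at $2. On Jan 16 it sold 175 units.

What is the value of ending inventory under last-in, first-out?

Jan 10, 166 sold [LIFO — newest first]: 108 @ $7 + 58 @ $7 = $1,162
Jan 16, 175 sold [LIFO — newest first]: 110 @ $2 + 58 @ $4 + 7 @ $7 = $501
Total COGS = $1,162 + $501 = $1,663
Ending inventory: 63 @ $7 = $441

Ending inventory = $441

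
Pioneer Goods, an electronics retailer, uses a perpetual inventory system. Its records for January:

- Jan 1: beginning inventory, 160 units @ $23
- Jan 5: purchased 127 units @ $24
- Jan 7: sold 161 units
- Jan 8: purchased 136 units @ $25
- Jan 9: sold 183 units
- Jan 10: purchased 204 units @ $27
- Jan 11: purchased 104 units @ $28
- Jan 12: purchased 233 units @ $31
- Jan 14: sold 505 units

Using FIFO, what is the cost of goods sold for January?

COGS = $22,206

Jan 7, 161 sold [FIFO — oldest first]: 160 @ $23 + 1 @ $24 = $3,704
Jan 9, 183 sold [FIFO — oldest first]: 126 @ $24 + 57 @ $25 = $4,449
Jan 14, 505 sold [FIFO — oldest first]: 79 @ $25 + 204 @ $27 + 104 @ $28 + 118 @ $31 = $14,053
Total COGS = $3,704 + $4,449 + $14,053 = $22,206
Ending inventory: 115 @ $31 = $3,565
Check: goods available $25,771 = COGS $22,206 + ending $3,565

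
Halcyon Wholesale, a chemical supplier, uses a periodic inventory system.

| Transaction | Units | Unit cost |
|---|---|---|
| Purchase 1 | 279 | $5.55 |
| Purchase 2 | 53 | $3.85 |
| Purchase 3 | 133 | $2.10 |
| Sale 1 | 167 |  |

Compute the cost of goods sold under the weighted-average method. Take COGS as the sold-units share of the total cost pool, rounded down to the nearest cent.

COGS = $729.70

Sale 1, sell 167: 167/465 × $2,031.80 → $729.70
Ending inventory (cost pool remaining) = $1,302.10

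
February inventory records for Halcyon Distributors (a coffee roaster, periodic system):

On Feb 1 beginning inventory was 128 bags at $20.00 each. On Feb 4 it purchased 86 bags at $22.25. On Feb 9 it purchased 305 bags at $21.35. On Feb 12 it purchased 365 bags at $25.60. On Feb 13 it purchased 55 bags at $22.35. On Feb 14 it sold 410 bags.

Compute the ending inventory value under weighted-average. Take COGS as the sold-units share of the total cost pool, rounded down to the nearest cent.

Feb 14, sell 410: 410/939 × $21,558.50 → $9,413.18
Ending inventory (cost pool remaining) = $12,145.32

Ending inventory = $12,145.32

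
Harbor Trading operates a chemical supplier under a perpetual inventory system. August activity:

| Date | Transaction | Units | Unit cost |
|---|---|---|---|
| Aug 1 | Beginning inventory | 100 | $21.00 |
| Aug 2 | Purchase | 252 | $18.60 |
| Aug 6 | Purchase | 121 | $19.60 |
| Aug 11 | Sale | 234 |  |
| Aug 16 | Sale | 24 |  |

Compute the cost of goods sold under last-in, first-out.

Aug 11, 234 sold [LIFO — newest first]: 121 @ $19.60 + 113 @ $18.60 = $4,473.40
Aug 16, 24 sold [LIFO — newest first]: 24 @ $18.60 = $446.40
Total COGS = $4,473.40 + $446.40 = $4,919.80
Ending inventory: 100 @ $21.00 + 115 @ $18.60 = $4,239.00

COGS = $4,919.80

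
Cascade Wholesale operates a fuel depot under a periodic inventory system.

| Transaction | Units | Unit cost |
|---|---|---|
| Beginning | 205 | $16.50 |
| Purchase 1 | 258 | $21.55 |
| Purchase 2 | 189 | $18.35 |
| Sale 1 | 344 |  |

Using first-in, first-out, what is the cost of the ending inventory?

Sale 1 (344) [FIFO — oldest first]: 205 @ $16.50 + 139 @ $21.55 = $6,377.95
Ending inventory: 119 @ $21.55 + 189 @ $18.35 = $6,032.60

Ending inventory = $6,032.60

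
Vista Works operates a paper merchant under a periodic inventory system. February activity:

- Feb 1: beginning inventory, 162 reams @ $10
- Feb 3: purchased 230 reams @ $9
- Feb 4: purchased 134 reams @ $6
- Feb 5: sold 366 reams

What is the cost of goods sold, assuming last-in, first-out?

COGS = $2,894

Feb 5, 366 sold [LIFO — newest first]: 134 @ $6 + 230 @ $9 + 2 @ $10 = $2,894
Ending inventory: 160 @ $10 = $1,600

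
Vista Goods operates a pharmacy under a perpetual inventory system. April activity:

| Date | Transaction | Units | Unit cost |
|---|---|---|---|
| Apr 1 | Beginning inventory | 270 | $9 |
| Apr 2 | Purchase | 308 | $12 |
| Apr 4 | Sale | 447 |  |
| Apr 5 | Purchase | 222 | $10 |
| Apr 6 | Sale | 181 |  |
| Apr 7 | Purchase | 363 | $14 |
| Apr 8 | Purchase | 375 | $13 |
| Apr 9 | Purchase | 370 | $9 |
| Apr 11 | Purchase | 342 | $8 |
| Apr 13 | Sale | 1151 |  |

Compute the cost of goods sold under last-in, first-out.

COGS = $18,594

Apr 4, 447 sold [LIFO — newest first]: 308 @ $12 + 139 @ $9 = $4,947
Apr 6, 181 sold [LIFO — newest first]: 181 @ $10 = $1,810
Apr 13, 1151 sold [LIFO — newest first]: 342 @ $8 + 370 @ $9 + 375 @ $13 + 64 @ $14 = $11,837
Total COGS = $4,947 + $1,810 + $11,837 = $18,594
Ending inventory: 131 @ $9 + 41 @ $10 + 299 @ $14 = $5,775
Check: goods available $24,369 = COGS $18,594 + ending $5,775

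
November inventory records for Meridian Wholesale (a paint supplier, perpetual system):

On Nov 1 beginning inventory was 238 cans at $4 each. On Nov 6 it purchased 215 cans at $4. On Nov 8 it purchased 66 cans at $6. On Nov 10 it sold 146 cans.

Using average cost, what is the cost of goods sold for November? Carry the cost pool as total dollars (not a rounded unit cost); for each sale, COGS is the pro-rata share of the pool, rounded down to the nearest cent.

After Nov 1: 238 on hand, pool $952.00 (≈ $4.0000 each)
After Nov 6: 453 on hand, pool $1,812.00 (≈ $4.0000 each)
After Nov 8: 519 on hand, pool $2,208.00 (≈ $4.2543 each)
Nov 10, sell 146: 146/519 × $2,208.00 → $621.13
Ending inventory (cost pool remaining) = $1,586.87

COGS = $621.13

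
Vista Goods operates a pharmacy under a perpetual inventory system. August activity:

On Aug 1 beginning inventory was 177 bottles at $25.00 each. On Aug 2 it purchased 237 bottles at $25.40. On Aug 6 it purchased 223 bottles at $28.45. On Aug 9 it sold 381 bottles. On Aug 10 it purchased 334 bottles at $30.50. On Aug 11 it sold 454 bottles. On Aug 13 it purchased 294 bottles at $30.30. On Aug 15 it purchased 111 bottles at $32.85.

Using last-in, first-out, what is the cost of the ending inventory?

Aug 9, 381 sold [LIFO — newest first]: 223 @ $28.45 + 158 @ $25.40 = $10,357.55
Aug 11, 454 sold [LIFO — newest first]: 334 @ $30.50 + 79 @ $25.40 + 41 @ $25.00 = $13,218.60
Total COGS = $10,357.55 + $13,218.60 = $23,576.15
Ending inventory: 136 @ $25.00 + 294 @ $30.30 + 111 @ $32.85 = $15,954.55

Ending inventory = $15,954.55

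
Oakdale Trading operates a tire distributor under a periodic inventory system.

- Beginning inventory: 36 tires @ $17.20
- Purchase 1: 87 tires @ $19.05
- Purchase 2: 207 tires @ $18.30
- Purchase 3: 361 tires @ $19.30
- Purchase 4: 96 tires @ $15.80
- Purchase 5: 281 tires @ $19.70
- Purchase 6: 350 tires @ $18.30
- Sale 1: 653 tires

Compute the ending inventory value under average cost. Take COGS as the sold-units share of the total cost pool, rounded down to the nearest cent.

Ending inventory = $14,290.86

Sale 1, sell 653: 653/1418 × $26,489.45 → $12,198.59
Ending inventory (cost pool remaining) = $14,290.86
Check: goods available $26,489.45 = COGS $12,198.59 + ending $14,290.86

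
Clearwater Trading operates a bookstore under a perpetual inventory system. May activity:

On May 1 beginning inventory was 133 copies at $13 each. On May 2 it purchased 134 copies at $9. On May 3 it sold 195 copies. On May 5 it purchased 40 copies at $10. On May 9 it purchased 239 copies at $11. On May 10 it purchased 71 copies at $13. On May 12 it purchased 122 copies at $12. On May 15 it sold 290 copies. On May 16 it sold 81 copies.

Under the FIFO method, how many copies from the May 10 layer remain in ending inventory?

May 3, 195 sold [FIFO — oldest first]: 133 @ $13 + 62 @ $9 = $2,287
May 15, 290 sold [FIFO — oldest first]: 72 @ $9 + 40 @ $10 + 178 @ $11 = $3,006
May 16, 81 sold [FIFO — oldest first]: 61 @ $11 + 20 @ $13 = $931
Total COGS = $2,287 + $3,006 + $931 = $6,224
Ending inventory: 51 @ $13 + 122 @ $12 = $2,127

51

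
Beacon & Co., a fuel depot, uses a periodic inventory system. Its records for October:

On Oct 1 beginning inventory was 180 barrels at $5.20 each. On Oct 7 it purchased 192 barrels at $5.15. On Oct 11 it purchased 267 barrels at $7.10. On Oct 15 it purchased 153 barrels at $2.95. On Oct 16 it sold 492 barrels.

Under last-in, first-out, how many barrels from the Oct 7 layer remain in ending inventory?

Oct 16, 492 sold [LIFO — newest first]: 153 @ $2.95 + 267 @ $7.10 + 72 @ $5.15 = $2,717.85
Ending inventory: 180 @ $5.20 + 120 @ $5.15 = $1,554.00
Check: goods available $4,271.85 = COGS $2,717.85 + ending $1,554.00

120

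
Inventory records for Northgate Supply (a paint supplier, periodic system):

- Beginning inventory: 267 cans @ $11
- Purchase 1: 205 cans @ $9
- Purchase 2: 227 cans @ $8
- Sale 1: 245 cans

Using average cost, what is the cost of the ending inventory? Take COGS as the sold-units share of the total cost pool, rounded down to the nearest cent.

Sale 1, sell 245: 245/699 × $6,598.00 → $2,312.60
Ending inventory (cost pool remaining) = $4,285.40

Ending inventory = $4,285.40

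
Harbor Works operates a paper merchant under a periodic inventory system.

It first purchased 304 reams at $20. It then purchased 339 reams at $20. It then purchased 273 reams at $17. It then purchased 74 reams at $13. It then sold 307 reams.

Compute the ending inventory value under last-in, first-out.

Ending inventory = $13,540

Sale 1 (307) [LIFO — newest first]: 74 @ $13 + 233 @ $17 = $4,923
Ending inventory: 304 @ $20 + 339 @ $20 + 40 @ $17 = $13,540
Check: goods available $18,463 = COGS $4,923 + ending $13,540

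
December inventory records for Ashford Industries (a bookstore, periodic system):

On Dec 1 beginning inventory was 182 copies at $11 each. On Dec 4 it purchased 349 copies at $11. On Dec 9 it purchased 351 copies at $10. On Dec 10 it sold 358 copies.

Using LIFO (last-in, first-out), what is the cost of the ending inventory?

Ending inventory = $5,764

Dec 10, 358 sold [LIFO — newest first]: 351 @ $10 + 7 @ $11 = $3,587
Ending inventory: 182 @ $11 + 342 @ $11 = $5,764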